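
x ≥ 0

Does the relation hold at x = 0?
x = 0: 0 ≥ 0 — holds

The relation is satisfied at x = 0.

Answer: Yes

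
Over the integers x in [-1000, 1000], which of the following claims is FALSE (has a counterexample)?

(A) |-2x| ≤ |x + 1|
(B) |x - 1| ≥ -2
(A) x = -1: LHS = |-2·(-1)| = |2| = 2, RHS = |(-1) + 1| = |0| = 0; 2 ≤ 0 — FAILS

(B) An absolute value is never negative, so the left side is ≥ 0 for every x, while the right side is -2. Tightest case in [-1000, 1000] is x = 1:
x = 1: LHS = |1 - 1| = |0| = 0; 0 ≥ -2 — holds
Hence LHS − RHS is never negative, i.e. LHS ≥ RHS throughout, so the relation holds for every integer in [-1000, 1000].

Only (A) has a counterexample.

Answer: A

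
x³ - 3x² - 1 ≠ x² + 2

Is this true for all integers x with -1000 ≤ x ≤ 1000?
Track d = LHS − RHS over the integers in [-1000, 1000]. Equality would need d = 0, but d changes sign only between consecutive integers, jumping over 0:
x = 4: LHS = 4³ - 3·4² - 1 = 15, RHS = 4² + 2 = 18; 15 ≠ 18 — holds  (d = -3)
x = 5: LHS = 5³ - 3·5² - 1 = 49, RHS = 5² + 2 = 27; 49 ≠ 27 — holds  (d = 22)
Away from these crossings d keeps a constant sign, and checking every integer in [-1000, 1000] confirms d ≠ 0 throughout. Hence the two sides are never equal, so the relation holds for every integer in [-1000, 1000].

No counterexample exists.

Answer: True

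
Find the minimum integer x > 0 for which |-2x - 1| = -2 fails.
Testing positive integers:
x = 1: LHS = |-2·1 - 1| = |-3| = 3; 3 = -2 — FAILS  ← smallest positive counterexample

Answer: x = 1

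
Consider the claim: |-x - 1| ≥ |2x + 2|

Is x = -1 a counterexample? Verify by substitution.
Substitute x = -1 into the relation:
x = -1: LHS = |-(-1) - 1| = |0| = 0, RHS = |2·(-1) + 2| = |0| = 0; 0 ≥ 0 — holds

The claim holds here, so x = -1 is not a counterexample. (A counterexample exists elsewhere, e.g. x = 0.)

Answer: No, x = -1 is not a counterexample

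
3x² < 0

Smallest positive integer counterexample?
Testing positive integers:
x = 1: LHS = 3·1² = 3; 3 < 0 — FAILS  ← smallest positive counterexample

Answer: x = 1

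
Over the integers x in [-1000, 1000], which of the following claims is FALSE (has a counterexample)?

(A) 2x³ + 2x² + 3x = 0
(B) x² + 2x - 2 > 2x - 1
(A) x = 1: LHS = 2·1³ + 2·1² + 3·1 = 7; 7 = 0 — FAILS
(B) x = 0: LHS = 0² + 2·0 - 2 = -2, RHS = 2·0 - 1 = -1; -2 > -1 — FAILS

Answer: Both A and B are false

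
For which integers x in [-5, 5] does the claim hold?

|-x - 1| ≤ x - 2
Over all integers in [-5, 5], LHS − RHS is smallest at x = 0, where it equals 3:
x = 0: LHS = |-0 - 1| = |-1| = 1, RHS = 0 - 2 = -2; 1 ≤ -2 — FAILS
At the ends of the range:
x = -5: LHS = |-(-5) - 1| = |4| = 4, RHS = (-5) - 2 = -7; 4 ≤ -7 — FAILS
x = 5: LHS = |-5 - 1| = |-6| = 6, RHS = 5 - 2 = 3; 6 ≤ 3 — FAILS
Hence LHS − RHS is never zero or negative, i.e. LHS > RHS throughout, so the claimed relation (≤) fails for every integer in [-5, 5].

Answer: None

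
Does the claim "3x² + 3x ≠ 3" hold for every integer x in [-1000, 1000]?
Track d = LHS − RHS over the integers in [-1000, 1000]. Equality would need d = 0, but d changes sign only between consecutive integers, jumping over 0:
x = -2: LHS = 3·(-2)² + 3·(-2) = 6; 6 ≠ 3 — holds  (d = 3)
x = -1: LHS = 3·(-1)² + 3·(-1) = 0; 0 ≠ 3 — holds  (d = -3)
x = 0: LHS = 3·0² + 3·0 = 0; 0 ≠ 3 — holds  (d = -3)
x = 1: LHS = 3·1² + 3·1 = 6; 6 ≠ 3 — holds  (d = 3)
Away from these crossings d keeps a constant sign, and checking every integer in [-1000, 1000] confirms d ≠ 0 throughout. Hence the two sides are never equal, so the relation holds for every integer in [-1000, 1000].

No counterexample exists.

Answer: True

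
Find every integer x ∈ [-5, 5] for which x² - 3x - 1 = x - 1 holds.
Holds for: {0, 4}
Fails for: {-5, -4, -3, -2, -1, 1, 2, 3, 5}

Answer: {0, 4}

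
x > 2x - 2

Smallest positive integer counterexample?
Testing positive integers:
x = 1: RHS = 2·1 - 2 = 0; 1 > 0 — holds
x = 2: RHS = 2·2 - 2 = 2; 2 > 2 — FAILS  ← smallest positive counterexample

Answer: x = 2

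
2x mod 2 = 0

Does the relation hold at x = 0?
x = 0: LHS = (2·0) mod 2 = 0 mod 2 = 0; 0 = 0 — holds

The relation is satisfied at x = 0.

Answer: Yes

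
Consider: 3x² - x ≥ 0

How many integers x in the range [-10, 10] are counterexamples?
Over all integers in [-10, 10], LHS − RHS is smallest at x = 0, where it equals 0:
x = 0: LHS = 3·0² - 0 = 0; 0 ≥ 0 — holds
At the ends of the range:
x = -10: LHS = 3·(-10)² - (-10) = 310; 310 ≥ 0 — holds
x = 10: LHS = 3·10² - 10 = 290; 290 ≥ 0 — holds
Hence LHS − RHS is never negative, i.e. LHS ≥ RHS throughout, so the relation holds for every integer in [-10, 10].

No counterexample appears in that range.

Answer: 0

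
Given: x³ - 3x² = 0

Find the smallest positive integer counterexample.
Testing positive integers:
x = 1: LHS = 1³ - 3·1² = -2; -2 = 0 — FAILS  ← smallest positive counterexample

Answer: x = 1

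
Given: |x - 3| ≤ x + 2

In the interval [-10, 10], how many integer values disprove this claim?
Counterexamples in [-10, 10]: {-10, -9, -8, -7, -6, -5, -4, -3, -2, -1, 0}.

Counting them gives 11 values.

Answer: 11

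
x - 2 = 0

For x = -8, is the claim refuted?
Substitute x = -8 into the relation:
x = -8: LHS = (-8) - 2 = -10; -10 = 0 — FAILS

Since the claim fails at x = -8, this value is a counterexample.

Answer: Yes, x = -8 is a counterexample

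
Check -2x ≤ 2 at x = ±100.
x = 100: LHS = -2·100 = -200; -200 ≤ 2 — holds
x = -100: LHS = -2·(-100) = 200; 200 ≤ 2 — FAILS

Answer: Partially: holds for x = 100, fails for x = -100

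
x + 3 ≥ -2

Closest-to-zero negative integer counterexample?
Testing negative integers from -1 downward:
x = -1: LHS = (-1) + 3 = 2; 2 ≥ -2 — holds
x = -2: LHS = (-2) + 3 = 1; 1 ≥ -2 — holds
x = -3: LHS = (-3) + 3 = 0; 0 ≥ -2 — holds
x = -4: LHS = (-4) + 3 = -1; -1 ≥ -2 — holds
x = -5: LHS = (-5) + 3 = -2; -2 ≥ -2 — holds
x = -6: LHS = (-6) + 3 = -3; -3 ≥ -2 — FAILS  ← closest negative counterexample to 0

Answer: x = -6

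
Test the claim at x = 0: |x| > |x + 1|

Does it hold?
x = 0: LHS = |0| = 0, RHS = |0 + 1| = |1| = 1; 0 > 1 — FAILS

The relation fails at x = 0, so x = 0 is a counterexample.

Answer: No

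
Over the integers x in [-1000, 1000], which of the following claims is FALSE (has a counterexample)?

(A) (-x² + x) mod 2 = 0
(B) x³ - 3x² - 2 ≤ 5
(A) For a polynomial with integer coefficients, its value mod 2 depends only on x mod 2, so it suffices to check one representative of each residue class, x = 0, 1:
x = 0: LHS = (-0² + 0) mod 2 = 0 mod 2 = 0; 0 = 0 — holds
x = 1: LHS = (-1² + 1) mod 2 = 0 mod 2 = 0; 0 = 0 — holds
The relation holds in every residue class, so the relation holds for every integer in [-1000, 1000].

(B) x = 4: LHS = 4³ - 3·4² - 2 = 14; 14 ≤ 5 — FAILS

Only (B) has a counterexample.

Answer: B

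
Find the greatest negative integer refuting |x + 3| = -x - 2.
Testing negative integers from -1 downward:
x = -1: LHS = |(-1) + 3| = |2| = 2, RHS = -(-1) - 2 = -1; 2 = -1 — FAILS  ← closest negative counterexample to 0

Answer: x = -1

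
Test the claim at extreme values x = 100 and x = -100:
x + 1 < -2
x = 100: LHS = 100 + 1 = 101; 101 < -2 — FAILS
x = -100: LHS = (-100) + 1 = -99; -99 < -2 — holds

Answer: Partially: fails for x = 100, holds for x = -100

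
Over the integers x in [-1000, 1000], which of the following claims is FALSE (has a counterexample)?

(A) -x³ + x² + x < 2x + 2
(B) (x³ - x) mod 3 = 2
(A) x = -1: LHS = -(-1)³ + (-1)² + (-1) = 1, RHS = 2·(-1) + 2 = 0; 1 < 0 — FAILS
(B) x = 0: LHS = (0³ - 0) mod 3 = 0 mod 3 = 0; 0 = 2 — FAILS

Answer: Both A and B are false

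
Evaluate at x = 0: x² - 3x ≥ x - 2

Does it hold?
x = 0: LHS = 0² - 3·0 = 0, RHS = 0 - 2 = -2; 0 ≥ -2 — holds

The relation is satisfied at x = 0.

Answer: Yes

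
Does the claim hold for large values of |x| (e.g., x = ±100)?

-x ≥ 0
x = 100: -100 ≥ 0 — FAILS
x = -100: LHS = -(-100) = 100; 100 ≥ 0 — holds

Answer: Partially: fails for x = 100, holds for x = -100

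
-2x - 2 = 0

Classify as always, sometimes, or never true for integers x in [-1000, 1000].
Holds at x = -1: LHS = -2·(-1) - 2 = 0; 0 = 0 — holds
Fails at x = 0: LHS = -2·0 - 2 = -2; -2 = 0 — FAILS
It is satisfied by some integers in the range but not all.

Answer: Sometimes true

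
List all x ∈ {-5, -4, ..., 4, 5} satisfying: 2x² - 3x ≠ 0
Holds for: {-5, -4, -3, -2, -1, 1, 2, 3, 4, 5}
Fails for: {0}

Answer: {-5, -4, -3, -2, -1, 1, 2, 3, 4, 5}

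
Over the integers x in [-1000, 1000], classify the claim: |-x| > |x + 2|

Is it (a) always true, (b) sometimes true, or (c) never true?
Holds at x = -2: LHS = |-(-2)| = |2| = 2, RHS = |(-2) + 2| = |0| = 0; 2 > 0 — holds
Fails at x = 0: LHS = |-0| = |0| = 0, RHS = |0 + 2| = |2| = 2; 0 > 2 — FAILS
It is satisfied by some integers in the range but not all.

Answer: Sometimes true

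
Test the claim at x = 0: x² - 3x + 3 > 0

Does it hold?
x = 0: LHS = 0² - 3·0 + 3 = 3; 3 > 0 — holds

The relation is satisfied at x = 0.

Answer: Yes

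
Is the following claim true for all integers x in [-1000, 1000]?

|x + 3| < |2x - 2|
The claim fails at x = 0:
x = 0: LHS = |0 + 3| = |3| = 3, RHS = |2·0 - 2| = |-2| = 2; 3 < 2 — FAILS

Because a single integer refutes it, the statement is false.

Answer: False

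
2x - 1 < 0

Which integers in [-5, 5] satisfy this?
Holds for: {-5, -4, -3, -2, -1, 0}
Fails for: {1, 2, 3, 4, 5}

Answer: {-5, -4, -3, -2, -1, 0}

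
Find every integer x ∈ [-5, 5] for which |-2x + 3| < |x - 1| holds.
Over all integers in [-5, 5], LHS − RHS is smallest at x = 2, where it equals 0:
x = 2: LHS = |-2·2 + 3| = |-1| = 1, RHS = |2 - 1| = |1| = 1; 1 < 1 — FAILS
At the ends of the range:
x = -5: LHS = |-2·(-5) + 3| = |13| = 13, RHS = |(-5) - 1| = |-6| = 6; 13 < 6 — FAILS
x = 5: LHS = |-2·5 + 3| = |-7| = 7, RHS = |5 - 1| = |4| = 4; 7 < 4 — FAILS
Hence LHS − RHS is never negative, i.e. LHS ≥ RHS throughout, so the claimed relation (<) fails for every integer in [-5, 5].

Answer: None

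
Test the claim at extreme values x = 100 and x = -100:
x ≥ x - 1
x = 100: RHS = 100 - 1 = 99; 100 ≥ 99 — holds
x = -100: RHS = (-100) - 1 = -101; -100 ≥ -101 — holds

Answer: Yes, holds for both x = 100 and x = -100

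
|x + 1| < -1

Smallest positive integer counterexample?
Testing positive integers:
x = 1: LHS = |1 + 1| = |2| = 2; 2 < -1 — FAILS  ← smallest positive counterexample

Answer: x = 1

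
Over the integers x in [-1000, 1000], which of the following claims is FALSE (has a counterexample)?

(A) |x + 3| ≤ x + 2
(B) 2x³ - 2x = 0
(A) x = 0: LHS = |0 + 3| = |3| = 3, RHS = 0 + 2 = 2; 3 ≤ 2 — FAILS
(B) x = 2: LHS = 2·2³ - 2·2 = 12; 12 = 0 — FAILS

Answer: Both A and B are false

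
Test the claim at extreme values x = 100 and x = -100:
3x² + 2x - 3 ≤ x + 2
x = 100: LHS = 3·100² + 2·100 - 3 = 30197, RHS = 100 + 2 = 102; 30197 ≤ 102 — FAILS
x = -100: LHS = 3·(-100)² + 2·(-100) - 3 = 29797, RHS = (-100) + 2 = -98; 29797 ≤ -98 — FAILS

Answer: No, fails for both x = 100 and x = -100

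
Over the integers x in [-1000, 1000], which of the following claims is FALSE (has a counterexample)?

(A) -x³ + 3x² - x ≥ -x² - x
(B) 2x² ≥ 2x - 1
(A) x = 5: LHS = -5³ + 3·5² - 5 = -55, RHS = -5² - 5 = -30; -55 ≥ -30 — FAILS

(B) Over all integers in [-1000, 1000], LHS − RHS is smallest at x = 0, where it equals 1:
x = 0: LHS = 2·0² = 0, RHS = 2·0 - 1 = -1; 0 ≥ -1 — holds
At the ends of the range:
x = -1000: LHS = 2·(-1000)² = 2000000, RHS = 2·(-1000) - 1 = -2001; 2000000 ≥ -2001 — holds
x = 1000: LHS = 2·1000² = 2000000, RHS = 2·1000 - 1 = 1999; 2000000 ≥ 1999 — holds
Hence LHS − RHS is never negative, i.e. LHS ≥ RHS throughout, so the relation holds for every integer in [-1000, 1000].

Only (A) has a counterexample.

Answer: A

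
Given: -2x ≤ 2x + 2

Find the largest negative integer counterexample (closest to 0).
Testing negative integers from -1 downward:
x = -1: LHS = -2·(-1) = 2, RHS = 2·(-1) + 2 = 0; 2 ≤ 0 — FAILS  ← closest negative counterexample to 0

Answer: x = -1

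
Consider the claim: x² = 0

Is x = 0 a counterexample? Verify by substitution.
Substitute x = 0 into the relation:
x = 0: LHS = 0² = 0; 0 = 0 — holds

The claim holds here, so x = 0 is not a counterexample. (A counterexample exists elsewhere, e.g. x = 1.)

Answer: No, x = 0 is not a counterexample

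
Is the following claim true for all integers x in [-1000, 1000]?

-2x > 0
The claim fails at x = 0:
x = 0: LHS = -2·0 = 0; 0 > 0 — FAILS

Because a single integer refutes it, the statement is false.

Answer: False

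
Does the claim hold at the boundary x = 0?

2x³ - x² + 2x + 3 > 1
x = 0: LHS = 2·0³ - 0² + 2·0 + 3 = 3; 3 > 1 — holds

The relation is satisfied at x = 0.

Answer: Yes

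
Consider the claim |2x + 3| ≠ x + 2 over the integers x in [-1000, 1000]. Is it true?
The claim fails at x = -1:
x = -1: LHS = |2·(-1) + 3| = |1| = 1, RHS = (-1) + 2 = 1; 1 ≠ 1 — FAILS

Because a single integer refutes it, the statement is false.

Answer: False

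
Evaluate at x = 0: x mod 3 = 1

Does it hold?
x = 0: LHS = 0 mod 3 = 0; 0 = 1 — FAILS

The relation fails at x = 0, so x = 0 is a counterexample.

Answer: No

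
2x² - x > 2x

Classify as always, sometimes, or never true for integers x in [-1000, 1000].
Holds at x = -1: LHS = 2·(-1)² - (-1) = 3, RHS = 2·(-1) = -2; 3 > -2 — holds
Fails at x = 0: LHS = 2·0² - 0 = 0, RHS = 2·0 = 0; 0 > 0 — FAILS
It is satisfied by some integers in the range but not all.

Answer: Sometimes true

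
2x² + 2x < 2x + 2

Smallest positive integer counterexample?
Testing positive integers:
x = 1: LHS = 2·1² + 2·1 = 4, RHS = 2·1 + 2 = 4; 4 < 4 — FAILS  ← smallest positive counterexample

Answer: x = 1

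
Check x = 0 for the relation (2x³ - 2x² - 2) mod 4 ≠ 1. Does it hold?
x = 0: LHS = (2·0³ - 2·0² - 2) mod 4 = (-2) mod 4 = 2; 2 ≠ 1 — holds

The relation is satisfied at x = 0.

Answer: Yes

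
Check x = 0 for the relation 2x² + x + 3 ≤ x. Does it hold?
x = 0: LHS = 2·0² + 0 + 3 = 3; 3 ≤ 0 — FAILS

The relation fails at x = 0, so x = 0 is a counterexample.

Answer: No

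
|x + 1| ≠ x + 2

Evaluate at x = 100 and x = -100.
x = 100: LHS = |100 + 1| = |101| = 101, RHS = 100 + 2 = 102; 101 ≠ 102 — holds
x = -100: LHS = |(-100) + 1| = |-99| = 99, RHS = (-100) + 2 = -98; 99 ≠ -98 — holds

Answer: Yes, holds for both x = 100 and x = -100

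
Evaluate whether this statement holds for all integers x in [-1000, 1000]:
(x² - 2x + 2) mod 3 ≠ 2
The claim fails at x = 0:
x = 0: LHS = (0² - 2·0 + 2) mod 3 = 2 mod 3 = 2; 2 ≠ 2 — FAILS

Because a single integer refutes it, the statement is false.

Answer: False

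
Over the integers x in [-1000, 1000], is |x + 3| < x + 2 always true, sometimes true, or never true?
Over all integers in [-1000, 1000], LHS − RHS is smallest at x = 0, where it equals 1:
x = 0: LHS = |0 + 3| = |3| = 3, RHS = 0 + 2 = 2; 3 < 2 — FAILS
At the ends of the range:
x = -1000: LHS = |(-1000) + 3| = |-997| = 997, RHS = (-1000) + 2 = -998; 997 < -998 — FAILS
x = 1000: LHS = |1000 + 3| = |1003| = 1003, RHS = 1000 + 2 = 1002; 1003 < 1002 — FAILS
Hence LHS − RHS is never negative, i.e. LHS ≥ RHS throughout, so the claimed relation (<) fails for every integer in [-1000, 1000].

No integer in the range satisfies it.

Answer: Never true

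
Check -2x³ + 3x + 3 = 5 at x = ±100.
x = 100: LHS = -2·100³ + 3·100 + 3 = -1999697; -1999697 = 5 — FAILS
x = -100: LHS = -2·(-100)³ + 3·(-100) + 3 = 1999703; 1999703 = 5 — FAILS

Answer: No, fails for both x = 100 and x = -100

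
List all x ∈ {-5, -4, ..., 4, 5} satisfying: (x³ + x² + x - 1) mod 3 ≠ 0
For a polynomial with integer coefficients, its value mod 3 depends only on x mod 3, so it suffices to check one representative of each residue class, x = 0, 1, 2:
x = 0: LHS = (0³ + 0² + 0 - 1) mod 3 = (-1) mod 3 = 2; 2 ≠ 0 — holds
x = 1: LHS = (1³ + 1² + 1 - 1) mod 3 = 2 mod 3 = 2; 2 ≠ 0 — holds
x = 2: LHS = (2³ + 2² + 2 - 1) mod 3 = 13 mod 3 = 1; 1 ≠ 0 — holds
The relation holds in every residue class, so the relation holds for every integer in [-5, 5].

Answer: All integers in [-5, 5]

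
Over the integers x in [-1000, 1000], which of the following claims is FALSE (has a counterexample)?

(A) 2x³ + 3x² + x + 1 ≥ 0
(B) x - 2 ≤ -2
(A) x = -2: LHS = 2·(-2)³ + 3·(-2)² + (-2) + 1 = -5; -5 ≥ 0 — FAILS
(B) x = 1: LHS = 1 - 2 = -1; -1 ≤ -2 — FAILS

Answer: Both A and B are false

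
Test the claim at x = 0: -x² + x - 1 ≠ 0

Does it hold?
x = 0: LHS = -0² + 0 - 1 = -1; -1 ≠ 0 — holds

The relation is satisfied at x = 0.

Answer: Yes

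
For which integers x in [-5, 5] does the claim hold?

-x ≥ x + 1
Holds for: {-5, -4, -3, -2, -1}
Fails for: {0, 1, 2, 3, 4, 5}

Answer: {-5, -4, -3, -2, -1}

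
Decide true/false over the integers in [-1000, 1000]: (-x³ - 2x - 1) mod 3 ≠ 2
The claim fails at x = 0:
x = 0: LHS = (-0³ - 2·0 - 1) mod 3 = (-1) mod 3 = 2; 2 ≠ 2 — FAILS

Because a single integer refutes it, the statement is false.

Answer: False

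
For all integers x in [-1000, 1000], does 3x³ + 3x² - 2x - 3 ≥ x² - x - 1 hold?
The claim fails at x = 0:
x = 0: LHS = 3·0³ + 3·0² - 2·0 - 3 = -3, RHS = 0² - 0 - 1 = -1; -3 ≥ -1 — FAILS

Because a single integer refutes it, the statement is false.

Answer: False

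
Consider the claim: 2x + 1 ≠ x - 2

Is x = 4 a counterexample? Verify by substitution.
Substitute x = 4 into the relation:
x = 4: LHS = 2·4 + 1 = 9, RHS = 4 - 2 = 2; 9 ≠ 2 — holds

The claim holds here, so x = 4 is not a counterexample. (A counterexample exists elsewhere, e.g. x = -3.)

Answer: No, x = 4 is not a counterexample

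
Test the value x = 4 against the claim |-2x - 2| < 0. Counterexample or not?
Substitute x = 4 into the relation:
x = 4: LHS = |-2·4 - 2| = |-10| = 10; 10 < 0 — FAILS

Since the claim fails at x = 4, this value is a counterexample.

Answer: Yes, x = 4 is a counterexample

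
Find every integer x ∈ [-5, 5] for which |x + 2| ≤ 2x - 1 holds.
Holds for: {3, 4, 5}
Fails for: {-5, -4, -3, -2, -1, 0, 1, 2}

Answer: {3, 4, 5}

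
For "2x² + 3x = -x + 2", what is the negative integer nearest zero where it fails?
Testing negative integers from -1 downward:
x = -1: LHS = 2·(-1)² + 3·(-1) = -1, RHS = -(-1) + 2 = 3; -1 = 3 — FAILS  ← closest negative counterexample to 0

Answer: x = -1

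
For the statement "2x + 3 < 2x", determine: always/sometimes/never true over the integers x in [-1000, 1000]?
Over all integers in [-1000, 1000], LHS − RHS is smallest at x = 0, where it equals 3:
x = 0: LHS = 2·0 + 3 = 3, RHS = 2·0 = 0; 3 < 0 — FAILS
At the ends of the range:
x = -1000: LHS = 2·(-1000) + 3 = -1997, RHS = 2·(-1000) = -2000; -1997 < -2000 — FAILS
x = 1000: LHS = 2·1000 + 3 = 2003, RHS = 2·1000 = 2000; 2003 < 2000 — FAILS
Hence LHS − RHS is never negative, i.e. LHS ≥ RHS throughout, so the claimed relation (<) fails for every integer in [-1000, 1000].

No integer in the range satisfies it.

Answer: Never true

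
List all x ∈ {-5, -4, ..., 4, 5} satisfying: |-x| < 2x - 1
Holds for: {2, 3, 4, 5}
Fails for: {-5, -4, -3, -2, -1, 0, 1}

Answer: {2, 3, 4, 5}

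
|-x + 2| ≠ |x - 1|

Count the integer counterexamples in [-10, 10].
Track d = LHS − RHS over the integers in [-10, 10]. Equality would need d = 0, but d changes sign only between consecutive integers, jumping over 0:
x = 1: LHS = |-1 + 2| = |1| = 1, RHS = |1 - 1| = |0| = 0; 1 ≠ 0 — holds  (d = 1)
x = 2: LHS = |-2 + 2| = |0| = 0, RHS = |2 - 1| = |1| = 1; 0 ≠ 1 — holds  (d = -1)
Away from these crossings d keeps a constant sign, and checking every integer in [-10, 10] confirms d ≠ 0 throughout. Hence the two sides are never equal, so the relation holds for every integer in [-10, 10].

No counterexample appears in that range.

Answer: 0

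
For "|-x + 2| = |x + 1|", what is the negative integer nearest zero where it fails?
Testing negative integers from -1 downward:
x = -1: LHS = |-(-1) + 2| = |3| = 3, RHS = |(-1) + 1| = |0| = 0; 3 = 0 — FAILS  ← closest negative counterexample to 0

Answer: x = -1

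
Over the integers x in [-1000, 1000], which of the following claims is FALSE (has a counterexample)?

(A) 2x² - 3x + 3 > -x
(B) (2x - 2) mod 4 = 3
(A) Over all integers in [-1000, 1000], LHS − RHS is smallest at x = 0, where it equals 3:
x = 0: LHS = 2·0² - 3·0 + 3 = 3, RHS = -0 = 0; 3 > 0 — holds
At the ends of the range:
x = -1000: LHS = 2·(-1000)² - 3·(-1000) + 3 = 2003003, RHS = -(-1000) = 1000; 2003003 > 1000 — holds
x = 1000: LHS = 2·1000² - 3·1000 + 3 = 1997003; 1997003 > -1000 — holds
Hence LHS − RHS is never zero or negative, i.e. LHS > RHS throughout, so the relation holds for every integer in [-1000, 1000].

(B) x = 0: LHS = (2·0 - 2) mod 4 = (-2) mod 4 = 2; 2 = 3 — FAILS

Only (B) has a counterexample.

Answer: B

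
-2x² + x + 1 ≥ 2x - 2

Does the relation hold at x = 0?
x = 0: LHS = -2·0² + 0 + 1 = 1, RHS = 2·0 - 2 = -2; 1 ≥ -2 — holds

The relation is satisfied at x = 0.

Answer: Yes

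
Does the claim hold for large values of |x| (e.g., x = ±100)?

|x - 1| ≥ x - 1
x = 100: LHS = |100 - 1| = |99| = 99, RHS = 100 - 1 = 99; 99 ≥ 99 — holds
x = -100: LHS = |(-100) - 1| = |-101| = 101, RHS = (-100) - 1 = -101; 101 ≥ -101 — holds

Answer: Yes, holds for both x = 100 and x = -100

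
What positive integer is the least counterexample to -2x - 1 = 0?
Testing positive integers:
x = 1: LHS = -2·1 - 1 = -3; -3 = 0 — FAILS  ← smallest positive counterexample

Answer: x = 1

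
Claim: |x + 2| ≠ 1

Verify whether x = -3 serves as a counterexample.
Substitute x = -3 into the relation:
x = -3: LHS = |(-3) + 2| = |-1| = 1; 1 ≠ 1 — FAILS

Since the claim fails at x = -3, this value is a counterexample.

Answer: Yes, x = -3 is a counterexample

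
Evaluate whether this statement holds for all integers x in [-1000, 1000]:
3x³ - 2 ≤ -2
The claim fails at x = 1:
x = 1: LHS = 3·1³ - 2 = 1; 1 ≤ -2 — FAILS

Because a single integer refutes it, the statement is false.

Answer: False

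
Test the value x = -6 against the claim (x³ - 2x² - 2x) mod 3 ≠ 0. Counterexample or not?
Substitute x = -6 into the relation:
x = -6: LHS = ((-6)³ - 2·(-6)² - 2·(-6)) mod 3 = (-276) mod 3 = 0; 0 ≠ 0 — FAILS

Since the claim fails at x = -6, this value is a counterexample.

Answer: Yes, x = -6 is a counterexample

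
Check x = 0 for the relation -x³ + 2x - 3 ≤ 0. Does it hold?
x = 0: LHS = -0³ + 2·0 - 3 = -3; -3 ≤ 0 — holds

The relation is satisfied at x = 0.

Answer: Yes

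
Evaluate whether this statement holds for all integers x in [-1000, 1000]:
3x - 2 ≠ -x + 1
Track d = LHS − RHS over the integers in [-1000, 1000]. Equality would need d = 0, but d changes sign only between consecutive integers, jumping over 0:
x = 0: LHS = 3·0 - 2 = -2, RHS = -0 + 1 = 1; -2 ≠ 1 — holds  (d = -3)
x = 1: LHS = 3·1 - 2 = 1, RHS = -1 + 1 = 0; 1 ≠ 0 — holds  (d = 1)
Away from these crossings d keeps a constant sign, and checking every integer in [-1000, 1000] confirms d ≠ 0 throughout. Hence the two sides are never equal, so the relation holds for every integer in [-1000, 1000].

No counterexample exists.

Answer: True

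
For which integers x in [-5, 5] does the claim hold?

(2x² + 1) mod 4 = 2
For a polynomial with integer coefficients, its value mod 4 depends only on x mod 4, so it suffices to check one representative of each residue class, x = 0, 1, 2, 3:
x = 0: LHS = (2·0² + 1) mod 4 = 1 mod 4 = 1; 1 = 2 — FAILS
x = 1: LHS = (2·1² + 1) mod 4 = 3 mod 4 = 3; 3 = 2 — FAILS
x = 2: LHS = (2·2² + 1) mod 4 = 9 mod 4 = 1; 1 = 2 — FAILS
x = 3: LHS = (2·3² + 1) mod 4 = 19 mod 4 = 3; 3 = 2 — FAILS
The relation fails in every residue class, so the claimed relation (=) fails for every integer in [-5, 5].

Answer: None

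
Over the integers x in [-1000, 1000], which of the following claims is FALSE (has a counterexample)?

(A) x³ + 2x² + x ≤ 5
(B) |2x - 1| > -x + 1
(A) x = 2: LHS = 2³ + 2·2² + 2 = 18; 18 ≤ 5 — FAILS
(B) x = 0: LHS = |2·0 - 1| = |-1| = 1, RHS = -0 + 1 = 1; 1 > 1 — FAILS

Answer: Both A and B are false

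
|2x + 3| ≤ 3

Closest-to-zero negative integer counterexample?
Testing negative integers from -1 downward:
x = -1: LHS = |2·(-1) + 3| = |1| = 1; 1 ≤ 3 — holds
x = -2: LHS = |2·(-2) + 3| = |-1| = 1; 1 ≤ 3 — holds
x = -3: LHS = |2·(-3) + 3| = |-3| = 3; 3 ≤ 3 — holds
x = -4: LHS = |2·(-4) + 3| = |-5| = 5; 5 ≤ 3 — FAILS  ← closest negative counterexample to 0

Answer: x = -4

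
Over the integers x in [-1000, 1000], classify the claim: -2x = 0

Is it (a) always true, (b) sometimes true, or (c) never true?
Holds at x = 0: LHS = -2·0 = 0; 0 = 0 — holds
Fails at x = 1: LHS = -2·1 = -2; -2 = 0 — FAILS
It is satisfied by some integers in the range but not all.

Answer: Sometimes true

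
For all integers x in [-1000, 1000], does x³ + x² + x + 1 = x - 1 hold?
The claim fails at x = 0:
x = 0: LHS = 0³ + 0² + 0 + 1 = 1, RHS = 0 - 1 = -1; 1 = -1 — FAILS

Because a single integer refutes it, the statement is false.

Answer: False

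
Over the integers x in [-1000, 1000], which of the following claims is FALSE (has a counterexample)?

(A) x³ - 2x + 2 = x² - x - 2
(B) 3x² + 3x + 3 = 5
(A) x = 0: LHS = 0³ - 2·0 + 2 = 2, RHS = 0² - 0 - 2 = -2; 2 = -2 — FAILS
(B) x = 0: LHS = 3·0² + 3·0 + 3 = 3; 3 = 5 — FAILS

Answer: Both A and B are false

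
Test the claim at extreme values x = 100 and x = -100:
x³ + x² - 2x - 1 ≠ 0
x = 100: LHS = 100³ + 100² - 2·100 - 1 = 1009799; 1009799 ≠ 0 — holds
x = -100: LHS = (-100)³ + (-100)² - 2·(-100) - 1 = -989801; -989801 ≠ 0 — holds

Answer: Yes, holds for both x = 100 and x = -100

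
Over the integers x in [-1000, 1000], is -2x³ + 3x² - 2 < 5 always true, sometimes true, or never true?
Holds at x = 0: LHS = -2·0³ + 3·0² - 2 = -2; -2 < 5 — holds
Fails at x = -2: LHS = -2·(-2)³ + 3·(-2)² - 2 = 26; 26 < 5 — FAILS
It is satisfied by some integers in the range but not all.

Answer: Sometimes true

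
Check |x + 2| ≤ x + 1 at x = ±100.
x = 100: LHS = |100 + 2| = |102| = 102, RHS = 100 + 1 = 101; 102 ≤ 101 — FAILS
x = -100: LHS = |(-100) + 2| = |-98| = 98, RHS = (-100) + 1 = -99; 98 ≤ -99 — FAILS

Answer: No, fails for both x = 100 and x = -100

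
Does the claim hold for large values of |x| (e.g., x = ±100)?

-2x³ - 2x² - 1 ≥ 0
x = 100: LHS = -2·100³ - 2·100² - 1 = -2020001; -2020001 ≥ 0 — FAILS
x = -100: LHS = -2·(-100)³ - 2·(-100)² - 1 = 1979999; 1979999 ≥ 0 — holds

Answer: Partially: fails for x = 100, holds for x = -100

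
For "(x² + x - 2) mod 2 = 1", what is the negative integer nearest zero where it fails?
Testing negative integers from -1 downward:
x = -1: LHS = ((-1)² + (-1) - 2) mod 2 = (-2) mod 2 = 0; 0 = 1 — FAILS  ← closest negative counterexample to 0

Answer: x = -1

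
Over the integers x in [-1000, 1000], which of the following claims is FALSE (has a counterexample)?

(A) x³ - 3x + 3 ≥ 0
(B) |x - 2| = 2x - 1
(A) x = -3: LHS = (-3)³ - 3·(-3) + 3 = -15; -15 ≥ 0 — FAILS
(B) x = 0: LHS = |0 - 2| = |-2| = 2, RHS = 2·0 - 1 = -1; 2 = -1 — FAILS

Answer: Both A and B are false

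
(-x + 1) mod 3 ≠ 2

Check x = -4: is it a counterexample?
Substitute x = -4 into the relation:
x = -4: LHS = (-(-4) + 1) mod 3 = 5 mod 3 = 2; 2 ≠ 2 — FAILS

Since the claim fails at x = -4, this value is a counterexample.

Answer: Yes, x = -4 is a counterexample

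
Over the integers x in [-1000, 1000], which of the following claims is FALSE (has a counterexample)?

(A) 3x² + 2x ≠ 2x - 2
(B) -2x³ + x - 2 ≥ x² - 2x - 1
(A) Over all integers in [-1000, 1000], LHS − RHS is always positive; it is smallest at x = 0, where it equals 2:
x = 0: LHS = 3·0² + 2·0 = 0, RHS = 2·0 - 2 = -2; 0 ≠ -2 — holds
At the ends of the range:
x = -1000: LHS = 3·(-1000)² + 2·(-1000) = 2998000, RHS = 2·(-1000) - 2 = -2002; 2998000 ≠ -2002 — holds
x = 1000: LHS = 3·1000² + 2·1000 = 3002000, RHS = 2·1000 - 2 = 1998; 3002000 ≠ 1998 — holds
Hence LHS − RHS is never 0, i.e. the two sides are never equal, so the relation holds for every integer in [-1000, 1000].

(B) x = 0: LHS = -2·0³ + 0 - 2 = -2, RHS = 0² - 2·0 - 1 = -1; -2 ≥ -1 — FAILS

Only (B) has a counterexample.

Answer: B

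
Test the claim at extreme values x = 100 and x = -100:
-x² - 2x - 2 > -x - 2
x = 100: LHS = -100² - 2·100 - 2 = -10202, RHS = -100 - 2 = -102; -10202 > -102 — FAILS
x = -100: LHS = -(-100)² - 2·(-100) - 2 = -9802, RHS = -(-100) - 2 = 98; -9802 > 98 — FAILS

Answer: No, fails for both x = 100 and x = -100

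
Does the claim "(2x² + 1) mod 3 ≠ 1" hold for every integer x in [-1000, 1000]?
The claim fails at x = 0:
x = 0: LHS = (2·0² + 1) mod 3 = 1 mod 3 = 1; 1 ≠ 1 — FAILS

Because a single integer refutes it, the statement is false.

Answer: False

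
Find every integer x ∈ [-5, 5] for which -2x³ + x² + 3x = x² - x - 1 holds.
Track d = LHS − RHS over the integers in [-5, 5]. Equality would need d = 0, but d changes sign only between consecutive integers, jumping over 0:
x = -2: LHS = -2·(-2)³ + (-2)² + 3·(-2) = 14, RHS = (-2)² - (-2) - 1 = 5; 14 = 5 — FAILS  (d = 9)
x = -1: LHS = -2·(-1)³ + (-1)² + 3·(-1) = 0, RHS = (-1)² - (-1) - 1 = 1; 0 = 1 — FAILS  (d = -1)
x = -1: LHS = -2·(-1)³ + (-1)² + 3·(-1) = 0, RHS = (-1)² - (-1) - 1 = 1; 0 = 1 — FAILS  (d = -1)
x = 0: LHS = -2·0³ + 0² + 3·0 = 0, RHS = 0² - 0 - 1 = -1; 0 = -1 — FAILS  (d = 1)
x = 1: LHS = -2·1³ + 1² + 3·1 = 2, RHS = 1² - 1 - 1 = -1; 2 = -1 — FAILS  (d = 3)
x = 2: LHS = -2·2³ + 2² + 3·2 = -6, RHS = 2² - 2 - 1 = 1; -6 = 1 — FAILS  (d = -7)
Away from these crossings d keeps a constant sign, and checking every integer in [-5, 5] confirms d ≠ 0 throughout. Hence the two sides are never equal, so the claimed relation (=) fails for every integer in [-5, 5].

Answer: None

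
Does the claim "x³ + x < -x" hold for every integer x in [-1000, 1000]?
The claim fails at x = 0:
x = 0: LHS = 0³ + 0 = 0, RHS = -0 = 0; 0 < 0 — FAILS

Because a single integer refutes it, the statement is false.

Answer: False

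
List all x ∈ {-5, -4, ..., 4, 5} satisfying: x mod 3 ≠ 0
Holds for: {-5, -4, -2, -1, 1, 2, 4, 5}
Fails for: {-3, 0, 3}

Answer: {-5, -4, -2, -1, 1, 2, 4, 5}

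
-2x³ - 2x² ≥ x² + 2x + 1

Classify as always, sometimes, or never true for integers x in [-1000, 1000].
Holds at x = -1: LHS = -2·(-1)³ - 2·(-1)² = 0, RHS = (-1)² + 2·(-1) + 1 = 0; 0 ≥ 0 — holds
Fails at x = 0: LHS = -2·0³ - 2·0² = 0, RHS = 0² + 2·0 + 1 = 1; 0 ≥ 1 — FAILS
It is satisfied by some integers in the range but not all.

Answer: Sometimes true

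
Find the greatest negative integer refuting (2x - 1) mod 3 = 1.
Testing negative integers from -1 downward:
x = -1: LHS = (2·(-1) - 1) mod 3 = (-3) mod 3 = 0; 0 = 1 — FAILS  ← closest negative counterexample to 0

Answer: x = -1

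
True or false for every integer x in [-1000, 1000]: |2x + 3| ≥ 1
Over all integers in [-1000, 1000], LHS − RHS is smallest at x = -1, where it equals 0:
x = -1: LHS = |2·(-1) + 3| = |1| = 1; 1 ≥ 1 — holds
At the ends of the range:
x = -1000: LHS = |2·(-1000) + 3| = |-1997| = 1997; 1997 ≥ 1 — holds
x = 1000: LHS = |2·1000 + 3| = |2003| = 2003; 2003 ≥ 1 — holds
Hence LHS − RHS is never negative, i.e. LHS ≥ RHS throughout, so the relation holds for every integer in [-1000, 1000].

No counterexample exists.

Answer: True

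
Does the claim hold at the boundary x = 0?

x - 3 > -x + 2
x = 0: LHS = 0 - 3 = -3, RHS = -0 + 2 = 2; -3 > 2 — FAILS

The relation fails at x = 0, so x = 0 is a counterexample.

Answer: No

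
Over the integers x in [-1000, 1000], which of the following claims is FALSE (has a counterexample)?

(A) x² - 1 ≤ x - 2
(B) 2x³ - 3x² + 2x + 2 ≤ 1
(A) x = 0: LHS = 0² - 1 = -1, RHS = 0 - 2 = -2; -1 ≤ -2 — FAILS
(B) x = 0: LHS = 2·0³ - 3·0² + 2·0 + 2 = 2; 2 ≤ 1 — FAILS

Answer: Both A and B are false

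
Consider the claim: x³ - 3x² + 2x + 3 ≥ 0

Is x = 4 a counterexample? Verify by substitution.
Substitute x = 4 into the relation:
x = 4: LHS = 4³ - 3·4² + 2·4 + 3 = 27; 27 ≥ 0 — holds

The claim holds here, so x = 4 is not a counterexample. (A counterexample exists elsewhere, e.g. x = -1.)

Answer: No, x = 4 is not a counterexample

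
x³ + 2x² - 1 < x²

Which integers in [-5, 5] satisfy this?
Holds for: {-5, -4, -3, -2, -1, 0}
Fails for: {1, 2, 3, 4, 5}

Answer: {-5, -4, -3, -2, -1, 0}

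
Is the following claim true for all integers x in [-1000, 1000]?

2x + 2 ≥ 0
The claim fails at x = -2:
x = -2: LHS = 2·(-2) + 2 = -2; -2 ≥ 0 — FAILS

Because a single integer refutes it, the statement is false.

Answer: False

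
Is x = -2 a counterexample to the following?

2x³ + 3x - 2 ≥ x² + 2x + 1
Substitute x = -2 into the relation:
x = -2: LHS = 2·(-2)³ + 3·(-2) - 2 = -24, RHS = (-2)² + 2·(-2) + 1 = 1; -24 ≥ 1 — FAILS

Since the claim fails at x = -2, this value is a counterexample.

Answer: Yes, x = -2 is a counterexample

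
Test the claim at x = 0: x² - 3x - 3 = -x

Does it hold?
x = 0: LHS = 0² - 3·0 - 3 = -3, RHS = -0 = 0; -3 = 0 — FAILS

The relation fails at x = 0, so x = 0 is a counterexample.

Answer: No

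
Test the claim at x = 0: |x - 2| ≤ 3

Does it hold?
x = 0: LHS = |0 - 2| = |-2| = 2; 2 ≤ 3 — holds

The relation is satisfied at x = 0.

Answer: Yes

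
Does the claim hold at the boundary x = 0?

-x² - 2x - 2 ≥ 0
x = 0: LHS = -0² - 2·0 - 2 = -2; -2 ≥ 0 — FAILS

The relation fails at x = 0, so x = 0 is a counterexample.

Answer: No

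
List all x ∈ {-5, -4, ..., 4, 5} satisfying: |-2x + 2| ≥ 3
Holds for: {-5, -4, -3, -2, -1, 3, 4, 5}
Fails for: {0, 1, 2}

Answer: {-5, -4, -3, -2, -1, 3, 4, 5}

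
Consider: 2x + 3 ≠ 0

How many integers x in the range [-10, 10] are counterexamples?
Track d = LHS − RHS over the integers in [-10, 10]. Equality would need d = 0, but d changes sign only between consecutive integers, jumping over 0:
x = -2: LHS = 2·(-2) + 3 = -1; -1 ≠ 0 — holds  (d = -1)
x = -1: LHS = 2·(-1) + 3 = 1; 1 ≠ 0 — holds  (d = 1)
Away from these crossings d keeps a constant sign, and checking every integer in [-10, 10] confirms d ≠ 0 throughout. Hence the two sides are never equal, so the relation holds for every integer in [-10, 10].

No counterexample appears in that range.

Answer: 0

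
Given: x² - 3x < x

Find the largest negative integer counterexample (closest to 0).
Testing negative integers from -1 downward:
x = -1: LHS = (-1)² - 3·(-1) = 4; 4 < -1 — FAILS  ← closest negative counterexample to 0

Answer: x = -1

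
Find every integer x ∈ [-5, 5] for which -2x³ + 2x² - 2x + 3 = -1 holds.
Track d = LHS − RHS over the integers in [-5, 5]. Equality would need d = 0, but d changes sign only between consecutive integers, jumping over 0:
x = 1: LHS = -2·1³ + 2·1² - 2·1 + 3 = 1; 1 = -1 — FAILS  (d = 2)
x = 2: LHS = -2·2³ + 2·2² - 2·2 + 3 = -9; -9 = -1 — FAILS  (d = -8)
Away from these crossings d keeps a constant sign, and checking every integer in [-5, 5] confirms d ≠ 0 throughout. Hence the two sides are never equal, so the claimed relation (=) fails for every integer in [-5, 5].

Answer: None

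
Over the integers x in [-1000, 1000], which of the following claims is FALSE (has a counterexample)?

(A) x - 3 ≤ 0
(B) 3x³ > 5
(A) x = 4: LHS = 4 - 3 = 1; 1 ≤ 0 — FAILS
(B) x = 0: LHS = 3·0³ = 0; 0 > 5 — FAILS

Answer: Both A and B are false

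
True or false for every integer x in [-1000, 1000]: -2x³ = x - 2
The claim fails at x = 0:
x = 0: LHS = -2·0³ = 0, RHS = 0 - 2 = -2; 0 = -2 — FAILS

Because a single integer refutes it, the statement is false.

Answer: False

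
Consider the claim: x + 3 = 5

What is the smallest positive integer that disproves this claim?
Testing positive integers:
x = 1: LHS = 1 + 3 = 4; 4 = 5 — FAILS  ← smallest positive counterexample

Answer: x = 1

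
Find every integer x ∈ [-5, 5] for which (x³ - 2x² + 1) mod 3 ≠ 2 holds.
For a polynomial with integer coefficients, its value mod 3 depends only on x mod 3, so it suffices to check one representative of each residue class, x = 0, 1, 2:
x = 0: LHS = (0³ - 2·0² + 1) mod 3 = 1 mod 3 = 1; 1 ≠ 2 — holds
x = 1: LHS = (1³ - 2·1² + 1) mod 3 = 0 mod 3 = 0; 0 ≠ 2 — holds
x = 2: LHS = (2³ - 2·2² + 1) mod 3 = 1 mod 3 = 1; 1 ≠ 2 — holds
The relation holds in every residue class, so the relation holds for every integer in [-5, 5].

Answer: All integers in [-5, 5]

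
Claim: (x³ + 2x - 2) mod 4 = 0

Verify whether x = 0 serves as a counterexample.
Substitute x = 0 into the relation:
x = 0: LHS = (0³ + 2·0 - 2) mod 4 = (-2) mod 4 = 2; 2 = 0 — FAILS

Since the claim fails at x = 0, this value is a counterexample.

Answer: Yes, x = 0 is a counterexample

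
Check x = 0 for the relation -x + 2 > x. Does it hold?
x = 0: LHS = -0 + 2 = 2; 2 > 0 — holds

The relation is satisfied at x = 0.

Answer: Yes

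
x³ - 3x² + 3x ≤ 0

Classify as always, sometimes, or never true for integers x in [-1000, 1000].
Holds at x = 0: LHS = 0³ - 3·0² + 3·0 = 0; 0 ≤ 0 — holds
Fails at x = 1: LHS = 1³ - 3·1² + 3·1 = 1; 1 ≤ 0 — FAILS
It is satisfied by some integers in the range but not all.

Answer: Sometimes true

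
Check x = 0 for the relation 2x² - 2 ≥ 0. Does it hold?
x = 0: LHS = 2·0² - 2 = -2; -2 ≥ 0 — FAILS

The relation fails at x = 0, so x = 0 is a counterexample.

Answer: No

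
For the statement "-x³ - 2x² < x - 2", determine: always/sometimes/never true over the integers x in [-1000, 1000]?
Holds at x = 1: LHS = -1³ - 2·1² = -3, RHS = 1 - 2 = -1; -3 < -1 — holds
Fails at x = 0: LHS = -0³ - 2·0² = 0, RHS = 0 - 2 = -2; 0 < -2 — FAILS
It is satisfied by some integers in the range but not all.

Answer: Sometimes true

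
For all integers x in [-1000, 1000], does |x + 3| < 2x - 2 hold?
The claim fails at x = 0:
x = 0: LHS = |0 + 3| = |3| = 3, RHS = 2·0 - 2 = -2; 3 < -2 — FAILS

Because a single integer refutes it, the statement is false.

Answer: False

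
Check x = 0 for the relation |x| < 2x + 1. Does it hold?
x = 0: LHS = |0| = 0, RHS = 2·0 + 1 = 1; 0 < 1 — holds

The relation is satisfied at x = 0.

Answer: Yes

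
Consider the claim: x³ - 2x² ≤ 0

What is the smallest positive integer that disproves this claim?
Testing positive integers:
x = 1: LHS = 1³ - 2·1² = -1; -1 ≤ 0 — holds
x = 2: LHS = 2³ - 2·2² = 0; 0 ≤ 0 — holds
x = 3: LHS = 3³ - 2·3² = 9; 9 ≤ 0 — FAILS  ← smallest positive counterexample

Answer: x = 3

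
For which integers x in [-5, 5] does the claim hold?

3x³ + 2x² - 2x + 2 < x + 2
Holds for: {-5, -4, -3, -2}
Fails for: {-1, 0, 1, 2, 3, 4, 5}

Answer: {-5, -4, -3, -2}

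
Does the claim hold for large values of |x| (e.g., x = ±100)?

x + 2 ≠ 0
x = 100: LHS = 100 + 2 = 102; 102 ≠ 0 — holds
x = -100: LHS = (-100) + 2 = -98; -98 ≠ 0 — holds

Answer: Yes, holds for both x = 100 and x = -100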